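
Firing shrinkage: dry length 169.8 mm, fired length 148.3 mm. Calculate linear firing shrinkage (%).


FS = (169.8 - 148.3) / 169.8 * 100 = 12.66%

12.66


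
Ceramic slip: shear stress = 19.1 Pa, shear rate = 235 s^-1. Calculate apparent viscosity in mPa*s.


eta = tau/gamma * 1000 = 19.1/235 * 1000 = 81.3 mPa*s

81.3


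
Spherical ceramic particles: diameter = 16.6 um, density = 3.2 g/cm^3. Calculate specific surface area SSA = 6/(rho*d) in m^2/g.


SSA = 6 / (3.2 * 16.6) = 0.113 m^2/g

0.113


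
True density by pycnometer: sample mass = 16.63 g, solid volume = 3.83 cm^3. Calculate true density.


TD = 16.63 / 3.83 = 4.342 g/cm^3

4.342


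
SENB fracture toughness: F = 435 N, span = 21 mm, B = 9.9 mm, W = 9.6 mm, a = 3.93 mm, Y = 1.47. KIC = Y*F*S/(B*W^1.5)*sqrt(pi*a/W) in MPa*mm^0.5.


KIC = 1.47*435*21/(9.9*9.6^1.5)*sqrt(pi*3.93/9.6) = 51.72

51.72


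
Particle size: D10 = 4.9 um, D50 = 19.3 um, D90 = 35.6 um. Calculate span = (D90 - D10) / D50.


Span = (35.6 - 4.9) / 19.3 = 30.7 / 19.3 = 1.591

1.591


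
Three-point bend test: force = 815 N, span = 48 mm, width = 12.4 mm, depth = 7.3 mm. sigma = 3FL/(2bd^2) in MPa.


sigma = 3*815*48/(2*12.4*7.3^2) = 88.8 MPa

88.8


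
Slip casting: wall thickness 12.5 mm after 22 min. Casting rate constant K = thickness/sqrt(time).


K = 12.5 / sqrt(22) = 12.5 / 4.6904 = 2.665 mm/min^0.5

2.665


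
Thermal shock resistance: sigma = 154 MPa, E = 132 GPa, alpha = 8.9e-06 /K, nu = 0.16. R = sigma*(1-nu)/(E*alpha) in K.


R = 154*(1-0.16)/(132*1000*8.9e-06) = 110 K

110


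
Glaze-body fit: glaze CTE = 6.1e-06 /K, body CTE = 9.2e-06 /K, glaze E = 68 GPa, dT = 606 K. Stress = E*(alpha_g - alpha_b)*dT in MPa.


Stress = 68*1000*(6.1e-06 - 9.2e-06)*606 = -127.7 MPa

-127.7


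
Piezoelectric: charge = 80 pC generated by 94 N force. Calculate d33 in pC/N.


d33 = 80 / 94 = 0.9 pC/N

0.9


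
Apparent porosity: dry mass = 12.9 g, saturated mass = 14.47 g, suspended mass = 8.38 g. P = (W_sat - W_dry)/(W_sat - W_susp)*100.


P = (14.47 - 12.9) / (14.47 - 8.38) * 100 = 1.57 / 6.09 * 100 = 25.8%

25.8


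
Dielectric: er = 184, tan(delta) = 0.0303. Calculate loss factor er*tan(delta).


Loss = 184 * 0.0303 = 5.575

5.575


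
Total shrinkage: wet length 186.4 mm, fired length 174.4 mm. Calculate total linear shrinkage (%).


TS = (186.4 - 174.4) / 186.4 * 100 = 6.44%

6.44


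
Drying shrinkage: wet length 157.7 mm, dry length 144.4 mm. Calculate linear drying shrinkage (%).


DS = (157.7 - 144.4) / 157.7 * 100 = 8.43%

8.43


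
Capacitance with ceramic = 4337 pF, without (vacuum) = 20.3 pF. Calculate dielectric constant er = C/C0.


er = 4337 / 20.3 = 213.65

213.65


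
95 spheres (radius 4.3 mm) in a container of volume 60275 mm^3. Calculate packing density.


V_sphere = 4/3*pi*4.3^3 = 333.0381 mm^3
Total V = 95*333.0381 = 31638.6195 mm^3
PD = 31638.6195 / 60275 = 0.525

0.525


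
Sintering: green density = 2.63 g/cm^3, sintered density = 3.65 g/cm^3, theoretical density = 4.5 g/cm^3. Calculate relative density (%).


Relative = 3.65 / 4.5 * 100 = 81.1%

81.1


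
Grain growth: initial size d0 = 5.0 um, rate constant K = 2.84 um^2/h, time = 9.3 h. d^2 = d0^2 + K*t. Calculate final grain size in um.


d^2 = 5.0^2 + 2.84*9.3 = 51.412
d = sqrt(51.412) = 7.17 um

7.17


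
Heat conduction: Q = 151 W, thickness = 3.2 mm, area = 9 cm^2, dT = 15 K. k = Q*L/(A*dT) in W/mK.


k = 151*3.2/1000/(9/10000*15) = 35.79 W/mK

35.79


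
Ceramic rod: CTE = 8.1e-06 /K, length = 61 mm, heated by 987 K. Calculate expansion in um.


dL = 8.1e-06 * 61 * 987 * 1000 = 487.677 um

487.677


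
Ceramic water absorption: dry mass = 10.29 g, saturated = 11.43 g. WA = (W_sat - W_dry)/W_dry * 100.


WA = (11.43 - 10.29) / 10.29 * 100 = 11.08%

11.08


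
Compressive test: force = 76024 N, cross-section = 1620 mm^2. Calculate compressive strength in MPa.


CS = 76024 / 1620 = 46.9 MPa

46.9


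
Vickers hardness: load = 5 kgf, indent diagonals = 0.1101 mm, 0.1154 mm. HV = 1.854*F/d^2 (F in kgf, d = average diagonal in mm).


d_avg = (0.1101+0.1154)/2 = 0.11275 mm
HV = 1.854*5/0.11275^2 = 729

729


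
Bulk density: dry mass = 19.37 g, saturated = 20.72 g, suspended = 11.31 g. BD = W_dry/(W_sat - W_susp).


BD = 19.37 / (20.72 - 11.31) = 19.37 / 9.41 = 2.058 g/cm^3

2.058


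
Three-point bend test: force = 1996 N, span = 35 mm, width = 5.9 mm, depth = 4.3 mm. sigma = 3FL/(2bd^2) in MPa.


sigma = 3*1996*35/(2*5.9*4.3^2) = 960.6 MPa

960.6


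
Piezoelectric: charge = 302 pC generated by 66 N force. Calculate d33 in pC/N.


d33 = 302 / 66 = 4.6 pC/N

4.6


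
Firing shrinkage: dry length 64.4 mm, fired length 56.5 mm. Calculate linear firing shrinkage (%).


FS = (64.4 - 56.5) / 64.4 * 100 = 12.27%

12.27


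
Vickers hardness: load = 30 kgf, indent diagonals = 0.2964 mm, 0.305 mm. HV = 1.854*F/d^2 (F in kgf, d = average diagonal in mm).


d_avg = (0.2964+0.305)/2 = 0.3007 mm
HV = 1.854*30/0.3007^2 = 615

615


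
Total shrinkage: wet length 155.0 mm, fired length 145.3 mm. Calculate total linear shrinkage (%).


TS = (155.0 - 145.3) / 155.0 * 100 = 6.26%

6.26


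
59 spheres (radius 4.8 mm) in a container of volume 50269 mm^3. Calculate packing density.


V_sphere = 4/3*pi*4.8^3 = 463.2467 mm^3
Total V = 59*463.2467 = 27331.5553 mm^3
PD = 27331.5553 / 50269 = 0.544

0.544


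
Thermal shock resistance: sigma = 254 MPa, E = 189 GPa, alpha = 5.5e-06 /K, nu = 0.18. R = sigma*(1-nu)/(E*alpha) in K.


R = 254*(1-0.18)/(189*1000*5.5e-06) = 200 K

200


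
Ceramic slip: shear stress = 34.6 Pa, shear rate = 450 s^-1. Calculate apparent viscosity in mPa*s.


eta = tau/gamma * 1000 = 34.6/450 * 1000 = 76.9 mPa*s

76.9


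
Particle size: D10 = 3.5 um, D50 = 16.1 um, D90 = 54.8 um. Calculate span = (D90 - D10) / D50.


Span = (54.8 - 3.5) / 16.1 = 51.3 / 16.1 = 3.186

3.186


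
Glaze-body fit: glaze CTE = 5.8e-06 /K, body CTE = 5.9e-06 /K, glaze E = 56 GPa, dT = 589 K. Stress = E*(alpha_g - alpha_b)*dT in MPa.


Stress = 56*1000*(5.8e-06 - 5.9e-06)*589 = -3.3 MPa

-3.3


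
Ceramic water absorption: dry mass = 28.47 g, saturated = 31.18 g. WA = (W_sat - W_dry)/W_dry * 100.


WA = (31.18 - 28.47) / 28.47 * 100 = 9.52%

9.52


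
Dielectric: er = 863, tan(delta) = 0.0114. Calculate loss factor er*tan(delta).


Loss = 863 * 0.0114 = 9.838

9.838


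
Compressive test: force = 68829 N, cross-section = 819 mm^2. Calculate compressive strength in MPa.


CS = 68829 / 819 = 84.0 MPa

84.0


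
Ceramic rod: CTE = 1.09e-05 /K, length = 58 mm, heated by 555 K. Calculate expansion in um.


dL = 1.09e-05 * 58 * 555 * 1000 = 350.871 um

350.871


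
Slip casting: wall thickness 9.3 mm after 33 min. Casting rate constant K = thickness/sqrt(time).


K = 9.3 / sqrt(33) = 9.3 / 5.7446 = 1.619 mm/min^0.5

1.619


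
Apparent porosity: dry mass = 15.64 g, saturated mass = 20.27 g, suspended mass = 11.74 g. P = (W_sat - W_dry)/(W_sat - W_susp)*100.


P = (20.27 - 15.64) / (20.27 - 11.74) * 100 = 4.63 / 8.53 * 100 = 54.3%

54.3


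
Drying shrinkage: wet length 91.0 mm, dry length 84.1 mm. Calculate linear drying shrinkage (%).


DS = (91.0 - 84.1) / 91.0 * 100 = 7.58%

7.58


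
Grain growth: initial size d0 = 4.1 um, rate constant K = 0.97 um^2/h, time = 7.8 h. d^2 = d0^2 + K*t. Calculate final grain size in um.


d^2 = 4.1^2 + 0.97*7.8 = 24.376
d = sqrt(24.376) = 4.94 um

4.94


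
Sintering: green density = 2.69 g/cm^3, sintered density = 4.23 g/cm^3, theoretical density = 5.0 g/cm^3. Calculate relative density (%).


Relative = 4.23 / 5.0 * 100 = 84.6%

84.6


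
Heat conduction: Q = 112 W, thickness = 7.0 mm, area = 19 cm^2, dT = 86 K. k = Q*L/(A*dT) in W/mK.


k = 112*7.0/1000/(19/10000*86) = 4.8 W/mK

4.8


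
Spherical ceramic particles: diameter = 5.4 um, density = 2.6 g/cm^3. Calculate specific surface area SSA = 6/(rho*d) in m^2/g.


SSA = 6 / (2.6 * 5.4) = 0.427 m^2/g

0.427


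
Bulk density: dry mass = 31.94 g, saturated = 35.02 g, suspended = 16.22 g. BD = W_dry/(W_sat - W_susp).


BD = 31.94 / (35.02 - 16.22) = 31.94 / 18.8 = 1.699 g/cm^3

1.699


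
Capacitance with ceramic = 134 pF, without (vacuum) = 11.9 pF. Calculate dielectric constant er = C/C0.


er = 134 / 11.9 = 11.26

11.26


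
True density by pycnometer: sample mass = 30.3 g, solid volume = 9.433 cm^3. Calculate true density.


TD = 30.3 / 9.433 = 3.212 g/cm^3

3.212


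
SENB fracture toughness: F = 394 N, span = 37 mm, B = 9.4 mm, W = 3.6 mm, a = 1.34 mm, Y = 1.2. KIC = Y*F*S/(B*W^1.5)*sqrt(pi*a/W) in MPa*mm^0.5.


KIC = 1.2*394*37/(9.4*3.6^1.5)*sqrt(pi*1.34/3.6) = 294.63

294.63


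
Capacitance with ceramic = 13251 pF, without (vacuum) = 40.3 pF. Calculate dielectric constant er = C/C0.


er = 13251 / 40.3 = 328.81

328.81


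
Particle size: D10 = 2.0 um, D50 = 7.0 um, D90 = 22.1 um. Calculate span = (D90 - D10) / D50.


Span = (22.1 - 2.0) / 7.0 = 20.1 / 7.0 = 2.871

2.871


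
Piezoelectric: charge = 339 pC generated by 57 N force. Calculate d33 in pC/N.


d33 = 339 / 57 = 5.9 pC/N

5.9


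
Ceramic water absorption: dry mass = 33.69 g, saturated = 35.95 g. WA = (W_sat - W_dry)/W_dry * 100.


WA = (35.95 - 33.69) / 33.69 * 100 = 6.71%

6.71


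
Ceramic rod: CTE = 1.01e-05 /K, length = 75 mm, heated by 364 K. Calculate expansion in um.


dL = 1.01e-05 * 75 * 364 * 1000 = 275.73 um

275.73


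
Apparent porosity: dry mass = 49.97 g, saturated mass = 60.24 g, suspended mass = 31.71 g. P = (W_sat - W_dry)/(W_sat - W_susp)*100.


P = (60.24 - 49.97) / (60.24 - 31.71) * 100 = 10.27 / 28.53 * 100 = 36.0%

36.0


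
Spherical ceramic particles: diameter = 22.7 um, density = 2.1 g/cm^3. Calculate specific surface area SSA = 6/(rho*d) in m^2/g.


SSA = 6 / (2.1 * 22.7) = 0.126 m^2/g

0.126


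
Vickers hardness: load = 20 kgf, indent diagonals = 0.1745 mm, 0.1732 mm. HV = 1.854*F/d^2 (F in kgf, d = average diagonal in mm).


d_avg = (0.1745+0.1732)/2 = 0.17385 mm
HV = 1.854*20/0.17385^2 = 1227

1227


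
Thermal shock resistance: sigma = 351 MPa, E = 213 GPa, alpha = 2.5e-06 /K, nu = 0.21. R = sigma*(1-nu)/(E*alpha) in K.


R = 351*(1-0.21)/(213*1000*2.5e-06) = 521 K

521


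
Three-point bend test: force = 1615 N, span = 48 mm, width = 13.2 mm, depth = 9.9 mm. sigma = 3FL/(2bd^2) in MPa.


sigma = 3*1615*48/(2*13.2*9.9^2) = 89.9 MPa

89.9


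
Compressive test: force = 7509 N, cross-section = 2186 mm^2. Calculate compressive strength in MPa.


CS = 7509 / 2186 = 3.4 MPa

3.4


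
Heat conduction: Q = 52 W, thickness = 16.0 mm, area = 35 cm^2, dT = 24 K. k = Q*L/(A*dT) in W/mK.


k = 52*16.0/1000/(35/10000*24) = 9.9 W/mK

9.9


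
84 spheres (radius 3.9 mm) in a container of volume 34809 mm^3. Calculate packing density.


V_sphere = 4/3*pi*3.9^3 = 248.4748 mm^3
Total V = 84*248.4748 = 20871.8832 mm^3
PD = 20871.8832 / 34809 = 0.6

0.6


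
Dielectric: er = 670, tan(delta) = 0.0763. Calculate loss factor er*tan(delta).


Loss = 670 * 0.0763 = 51.121

51.121


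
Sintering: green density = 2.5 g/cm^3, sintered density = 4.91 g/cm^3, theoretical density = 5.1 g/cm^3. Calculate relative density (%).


Relative = 4.91 / 5.1 * 100 = 96.3%

96.3


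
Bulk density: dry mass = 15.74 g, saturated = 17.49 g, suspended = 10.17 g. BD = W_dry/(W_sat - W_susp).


BD = 15.74 / (17.49 - 10.17) = 15.74 / 7.32 = 2.15 g/cm^3

2.15


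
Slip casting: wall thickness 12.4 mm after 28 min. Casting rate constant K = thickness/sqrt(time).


K = 12.4 / sqrt(28) = 12.4 / 5.2915 = 2.343 mm/min^0.5

2.343


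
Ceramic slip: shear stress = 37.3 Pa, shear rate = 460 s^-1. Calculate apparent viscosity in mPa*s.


eta = tau/gamma * 1000 = 37.3/460 * 1000 = 81.1 mPa*s

81.1


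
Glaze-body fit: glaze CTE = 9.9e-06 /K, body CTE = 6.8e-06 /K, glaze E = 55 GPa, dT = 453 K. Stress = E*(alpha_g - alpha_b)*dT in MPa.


Stress = 55*1000*(9.9e-06 - 6.8e-06)*453 = 77.2 MPa

77.2


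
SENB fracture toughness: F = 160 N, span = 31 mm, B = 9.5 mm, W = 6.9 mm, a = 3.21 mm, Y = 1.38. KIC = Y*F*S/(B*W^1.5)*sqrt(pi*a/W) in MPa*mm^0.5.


KIC = 1.38*160*31/(9.5*6.9^1.5)*sqrt(pi*3.21/6.9) = 48.06

48.06


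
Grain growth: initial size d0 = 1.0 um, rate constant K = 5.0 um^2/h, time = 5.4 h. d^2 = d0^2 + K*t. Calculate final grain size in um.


d^2 = 1.0^2 + 5.0*5.4 = 28.0
d = sqrt(28.0) = 5.29 um

5.29


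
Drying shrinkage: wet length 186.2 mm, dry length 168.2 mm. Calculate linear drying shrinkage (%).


DS = (186.2 - 168.2) / 186.2 * 100 = 9.67%

9.67


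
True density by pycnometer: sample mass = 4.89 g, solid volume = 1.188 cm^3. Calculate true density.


TD = 4.89 / 1.188 = 4.116 g/cm^3

4.116


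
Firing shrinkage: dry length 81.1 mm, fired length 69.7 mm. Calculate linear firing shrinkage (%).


FS = (81.1 - 69.7) / 81.1 * 100 = 14.06%

14.06


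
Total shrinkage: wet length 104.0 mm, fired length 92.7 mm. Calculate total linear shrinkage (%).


TS = (104.0 - 92.7) / 104.0 * 100 = 10.87%

10.87


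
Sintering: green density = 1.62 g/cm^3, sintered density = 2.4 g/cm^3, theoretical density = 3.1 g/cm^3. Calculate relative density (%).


Relative = 2.4 / 3.1 * 100 = 77.4%

77.4


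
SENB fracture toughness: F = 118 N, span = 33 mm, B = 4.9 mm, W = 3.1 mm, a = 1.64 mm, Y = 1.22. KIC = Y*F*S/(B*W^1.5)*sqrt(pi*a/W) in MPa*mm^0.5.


KIC = 1.22*118*33/(4.9*3.1^1.5)*sqrt(pi*1.64/3.1) = 229.0

229.0


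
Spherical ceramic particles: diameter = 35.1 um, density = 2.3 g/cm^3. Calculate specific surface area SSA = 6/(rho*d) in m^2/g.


SSA = 6 / (2.3 * 35.1) = 0.074 m^2/g

0.074


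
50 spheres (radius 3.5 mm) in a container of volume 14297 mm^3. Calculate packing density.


V_sphere = 4/3*pi*3.5^3 = 179.5944 mm^3
Total V = 50*179.5944 = 8979.72 mm^3
PD = 8979.72 / 14297 = 0.628

0.628


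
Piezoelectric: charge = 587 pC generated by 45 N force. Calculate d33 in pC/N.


d33 = 587 / 45 = 13.0 pC/N

13.0


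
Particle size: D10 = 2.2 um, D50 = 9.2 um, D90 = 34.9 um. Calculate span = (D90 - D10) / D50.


Span = (34.9 - 2.2) / 9.2 = 32.7 / 9.2 = 3.554

3.554


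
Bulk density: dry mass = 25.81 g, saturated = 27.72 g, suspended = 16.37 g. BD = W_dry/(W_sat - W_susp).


BD = 25.81 / (27.72 - 16.37) = 25.81 / 11.35 = 2.274 g/cm^3

2.274


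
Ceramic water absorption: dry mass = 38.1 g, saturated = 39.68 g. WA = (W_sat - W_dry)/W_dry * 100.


WA = (39.68 - 38.1) / 38.1 * 100 = 4.15%

4.15


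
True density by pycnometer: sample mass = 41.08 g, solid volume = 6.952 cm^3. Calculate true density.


TD = 41.08 / 6.952 = 5.909 g/cm^3

5.909


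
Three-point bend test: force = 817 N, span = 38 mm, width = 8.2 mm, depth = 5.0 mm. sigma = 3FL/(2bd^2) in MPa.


sigma = 3*817*38/(2*8.2*5.0^2) = 227.2 MPa

227.2


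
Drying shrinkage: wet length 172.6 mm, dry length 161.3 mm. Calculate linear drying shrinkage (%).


DS = (172.6 - 161.3) / 172.6 * 100 = 6.55%

6.55


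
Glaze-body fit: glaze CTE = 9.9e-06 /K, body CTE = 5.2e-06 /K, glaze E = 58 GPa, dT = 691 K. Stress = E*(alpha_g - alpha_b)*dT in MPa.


Stress = 58*1000*(9.9e-06 - 5.2e-06)*691 = 188.4 MPa

188.4


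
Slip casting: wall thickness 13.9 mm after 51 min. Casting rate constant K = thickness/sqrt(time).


K = 13.9 / sqrt(51) = 13.9 / 7.1414 = 1.946 mm/min^0.5

1.946


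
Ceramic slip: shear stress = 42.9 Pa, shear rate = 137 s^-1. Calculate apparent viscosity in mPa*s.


eta = tau/gamma * 1000 = 42.9/137 * 1000 = 313.1 mPa*s

313.1


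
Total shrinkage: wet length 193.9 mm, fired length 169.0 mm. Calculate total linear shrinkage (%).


TS = (193.9 - 169.0) / 193.9 * 100 = 12.84%

12.84


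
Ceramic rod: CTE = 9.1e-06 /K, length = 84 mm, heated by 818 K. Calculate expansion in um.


dL = 9.1e-06 * 84 * 818 * 1000 = 625.279 um

625.279


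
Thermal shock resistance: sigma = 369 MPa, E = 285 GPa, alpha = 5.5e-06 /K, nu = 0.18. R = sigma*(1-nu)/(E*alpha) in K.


R = 369*(1-0.18)/(285*1000*5.5e-06) = 193 K

193


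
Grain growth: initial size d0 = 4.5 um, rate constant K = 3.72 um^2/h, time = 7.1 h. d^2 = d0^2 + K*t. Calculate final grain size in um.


d^2 = 4.5^2 + 3.72*7.1 = 46.662
d = sqrt(46.662) = 6.83 um

6.83


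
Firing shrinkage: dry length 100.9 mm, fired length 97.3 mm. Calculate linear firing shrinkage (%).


FS = (100.9 - 97.3) / 100.9 * 100 = 3.57%

3.57


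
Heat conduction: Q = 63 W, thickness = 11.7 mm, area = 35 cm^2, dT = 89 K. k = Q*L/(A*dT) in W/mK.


k = 63*11.7/1000/(35/10000*89) = 2.37 W/mK

2.37


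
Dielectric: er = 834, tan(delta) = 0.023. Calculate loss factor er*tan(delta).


Loss = 834 * 0.023 = 19.182

19.182


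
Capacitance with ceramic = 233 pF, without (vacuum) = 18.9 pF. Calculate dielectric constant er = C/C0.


er = 233 / 18.9 = 12.33

12.33


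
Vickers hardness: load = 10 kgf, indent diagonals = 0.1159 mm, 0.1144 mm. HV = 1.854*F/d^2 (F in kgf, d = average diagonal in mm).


d_avg = (0.1159+0.1144)/2 = 0.11515 mm
HV = 1.854*10/0.11515^2 = 1398

1398


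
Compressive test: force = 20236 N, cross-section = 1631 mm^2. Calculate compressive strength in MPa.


CS = 20236 / 1631 = 12.4 MPa

12.4


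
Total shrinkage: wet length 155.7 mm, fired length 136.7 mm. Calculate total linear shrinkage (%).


TS = (155.7 - 136.7) / 155.7 * 100 = 12.2%

12.2


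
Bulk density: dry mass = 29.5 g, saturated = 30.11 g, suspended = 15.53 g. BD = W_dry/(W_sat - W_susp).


BD = 29.5 / (30.11 - 15.53) = 29.5 / 14.58 = 2.023 g/cm^3

2.023


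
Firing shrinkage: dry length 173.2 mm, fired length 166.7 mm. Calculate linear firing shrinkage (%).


FS = (173.2 - 166.7) / 173.2 * 100 = 3.75%

3.75


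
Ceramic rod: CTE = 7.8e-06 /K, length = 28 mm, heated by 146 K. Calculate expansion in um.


dL = 7.8e-06 * 28 * 146 * 1000 = 31.886 um

31.886


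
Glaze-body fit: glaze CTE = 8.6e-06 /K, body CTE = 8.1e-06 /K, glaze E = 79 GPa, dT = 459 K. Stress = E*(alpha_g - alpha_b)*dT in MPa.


Stress = 79*1000*(8.6e-06 - 8.1e-06)*459 = 18.1 MPa

18.1


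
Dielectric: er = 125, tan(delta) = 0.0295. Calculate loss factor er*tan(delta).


Loss = 125 * 0.0295 = 3.688

3.688


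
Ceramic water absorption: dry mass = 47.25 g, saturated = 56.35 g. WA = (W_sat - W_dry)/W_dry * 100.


WA = (56.35 - 47.25) / 47.25 * 100 = 19.26%

19.26


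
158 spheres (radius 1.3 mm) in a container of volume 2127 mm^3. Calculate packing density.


V_sphere = 4/3*pi*1.3^3 = 9.2028 mm^3
Total V = 158*9.2028 = 1454.0424 mm^3
PD = 1454.0424 / 2127 = 0.684

0.684


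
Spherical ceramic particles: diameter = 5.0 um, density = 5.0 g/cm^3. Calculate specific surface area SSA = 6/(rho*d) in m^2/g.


SSA = 6 / (5.0 * 5.0) = 0.24 m^2/g

0.24


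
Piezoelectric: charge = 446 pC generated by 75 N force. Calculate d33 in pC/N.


d33 = 446 / 75 = 5.9 pC/N

5.9


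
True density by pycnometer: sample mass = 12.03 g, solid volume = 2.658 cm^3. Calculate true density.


TD = 12.03 / 2.658 = 4.526 g/cm^3

4.526


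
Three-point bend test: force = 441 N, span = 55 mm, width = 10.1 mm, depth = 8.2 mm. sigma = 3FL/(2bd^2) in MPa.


sigma = 3*441*55/(2*10.1*8.2^2) = 53.6 MPa

53.6


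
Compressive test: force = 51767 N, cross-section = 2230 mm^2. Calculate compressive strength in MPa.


CS = 51767 / 2230 = 23.2 MPa

23.2


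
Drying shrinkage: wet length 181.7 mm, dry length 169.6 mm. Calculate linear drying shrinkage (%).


DS = (181.7 - 169.6) / 181.7 * 100 = 6.66%

6.66


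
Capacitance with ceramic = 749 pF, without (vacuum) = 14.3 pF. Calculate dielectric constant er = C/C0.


er = 749 / 14.3 = 52.38

52.38


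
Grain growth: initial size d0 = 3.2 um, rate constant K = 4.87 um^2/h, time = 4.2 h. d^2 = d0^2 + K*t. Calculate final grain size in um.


d^2 = 3.2^2 + 4.87*4.2 = 30.694
d = sqrt(30.694) = 5.54 um

5.54


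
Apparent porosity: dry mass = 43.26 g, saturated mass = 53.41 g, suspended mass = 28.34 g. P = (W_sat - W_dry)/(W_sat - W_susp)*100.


P = (53.41 - 43.26) / (53.41 - 28.34) * 100 = 10.15 / 25.07 * 100 = 40.5%

40.5


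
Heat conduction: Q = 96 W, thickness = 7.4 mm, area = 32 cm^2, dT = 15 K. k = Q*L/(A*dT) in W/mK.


k = 96*7.4/1000/(32/10000*15) = 14.8 W/mK

14.8


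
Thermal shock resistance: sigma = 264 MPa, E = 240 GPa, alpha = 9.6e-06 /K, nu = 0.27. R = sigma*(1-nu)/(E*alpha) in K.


R = 264*(1-0.27)/(240*1000*9.6e-06) = 84 K

84


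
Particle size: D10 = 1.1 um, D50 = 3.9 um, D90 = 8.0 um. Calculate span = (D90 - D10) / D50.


Span = (8.0 - 1.1) / 3.9 = 6.9 / 3.9 = 1.769

1.769


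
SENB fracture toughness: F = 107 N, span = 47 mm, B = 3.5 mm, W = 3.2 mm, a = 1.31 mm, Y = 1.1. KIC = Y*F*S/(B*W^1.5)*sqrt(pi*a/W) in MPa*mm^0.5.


KIC = 1.1*107*47/(3.5*3.2^1.5)*sqrt(pi*1.31/3.2) = 313.12

313.12


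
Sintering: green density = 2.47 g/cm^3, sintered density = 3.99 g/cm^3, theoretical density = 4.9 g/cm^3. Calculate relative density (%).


Relative = 3.99 / 4.9 * 100 = 81.4%

81.4


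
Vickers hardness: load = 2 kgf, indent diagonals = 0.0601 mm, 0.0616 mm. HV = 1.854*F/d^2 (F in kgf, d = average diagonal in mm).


d_avg = (0.0601+0.0616)/2 = 0.06085 mm
HV = 1.854*2/0.06085^2 = 1001

1001


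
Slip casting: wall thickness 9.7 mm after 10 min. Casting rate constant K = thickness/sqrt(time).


K = 9.7 / sqrt(10) = 9.7 / 3.1623 = 3.067 mm/min^0.5

3.067


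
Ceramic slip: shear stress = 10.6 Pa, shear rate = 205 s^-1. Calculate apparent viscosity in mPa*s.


eta = tau/gamma * 1000 = 10.6/205 * 1000 = 51.7 mPa*s

51.7


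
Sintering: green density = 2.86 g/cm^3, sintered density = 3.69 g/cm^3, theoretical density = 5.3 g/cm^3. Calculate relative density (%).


Relative = 3.69 / 5.3 * 100 = 69.6%

69.6


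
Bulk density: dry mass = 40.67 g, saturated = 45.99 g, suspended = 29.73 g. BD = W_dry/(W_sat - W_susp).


BD = 40.67 / (45.99 - 29.73) = 40.67 / 16.26 = 2.501 g/cm^3

2.501


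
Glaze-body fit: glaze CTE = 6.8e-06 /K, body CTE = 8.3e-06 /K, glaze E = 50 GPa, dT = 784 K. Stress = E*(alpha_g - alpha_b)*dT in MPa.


Stress = 50*1000*(6.8e-06 - 8.3e-06)*784 = -58.8 MPa

-58.8


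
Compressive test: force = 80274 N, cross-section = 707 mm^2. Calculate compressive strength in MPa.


CS = 80274 / 707 = 113.5 MPa

113.5


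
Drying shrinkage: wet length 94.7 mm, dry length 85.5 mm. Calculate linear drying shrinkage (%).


DS = (94.7 - 85.5) / 94.7 * 100 = 9.71%

9.71


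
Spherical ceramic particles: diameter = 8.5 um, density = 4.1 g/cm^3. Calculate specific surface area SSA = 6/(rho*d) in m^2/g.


SSA = 6 / (4.1 * 8.5) = 0.172 m^2/g

0.172


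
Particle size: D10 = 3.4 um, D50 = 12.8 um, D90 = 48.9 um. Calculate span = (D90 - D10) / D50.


Span = (48.9 - 3.4) / 12.8 = 45.5 / 12.8 = 3.555

3.555


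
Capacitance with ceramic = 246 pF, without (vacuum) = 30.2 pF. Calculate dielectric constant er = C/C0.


er = 246 / 30.2 = 8.15

8.15


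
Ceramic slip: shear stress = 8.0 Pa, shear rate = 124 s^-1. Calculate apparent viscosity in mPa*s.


eta = tau/gamma * 1000 = 8.0/124 * 1000 = 64.5 mPa*s

64.5


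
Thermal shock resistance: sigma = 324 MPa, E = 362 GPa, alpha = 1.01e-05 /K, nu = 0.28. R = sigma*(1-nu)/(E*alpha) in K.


R = 324*(1-0.28)/(362*1000*1.01e-05) = 64 K

64


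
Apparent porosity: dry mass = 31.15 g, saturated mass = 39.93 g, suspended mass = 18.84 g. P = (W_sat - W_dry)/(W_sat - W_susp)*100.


P = (39.93 - 31.15) / (39.93 - 18.84) * 100 = 8.78 / 21.09 * 100 = 41.6%

41.6


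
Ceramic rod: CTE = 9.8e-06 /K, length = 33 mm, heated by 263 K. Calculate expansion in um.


dL = 9.8e-06 * 33 * 263 * 1000 = 85.054 um

85.054


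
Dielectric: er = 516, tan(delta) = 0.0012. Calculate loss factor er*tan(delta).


Loss = 516 * 0.0012 = 0.619

0.619


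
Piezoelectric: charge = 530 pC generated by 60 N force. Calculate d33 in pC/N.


d33 = 530 / 60 = 8.8 pC/N

8.8


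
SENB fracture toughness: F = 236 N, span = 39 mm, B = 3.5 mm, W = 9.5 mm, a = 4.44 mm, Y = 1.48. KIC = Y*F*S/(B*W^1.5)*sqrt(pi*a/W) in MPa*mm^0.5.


KIC = 1.48*236*39/(3.5*9.5^1.5)*sqrt(pi*4.44/9.5) = 161.06

161.06


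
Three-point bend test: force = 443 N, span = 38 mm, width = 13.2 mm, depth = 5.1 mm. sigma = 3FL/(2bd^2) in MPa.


sigma = 3*443*38/(2*13.2*5.1^2) = 73.5 MPa

73.5


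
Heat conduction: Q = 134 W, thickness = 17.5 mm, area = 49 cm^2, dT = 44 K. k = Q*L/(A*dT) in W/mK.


k = 134*17.5/1000/(49/10000*44) = 10.88 W/mK

10.88


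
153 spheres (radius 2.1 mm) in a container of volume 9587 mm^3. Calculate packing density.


V_sphere = 4/3*pi*2.1^3 = 38.7924 mm^3
Total V = 153*38.7924 = 5935.2372 mm^3
PD = 5935.2372 / 9587 = 0.619

0.619


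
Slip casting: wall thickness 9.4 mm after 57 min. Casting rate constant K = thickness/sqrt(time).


K = 9.4 / sqrt(57) = 9.4 / 7.5498 = 1.245 mm/min^0.5

1.245


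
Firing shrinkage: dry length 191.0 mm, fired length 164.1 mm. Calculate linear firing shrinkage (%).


FS = (191.0 - 164.1) / 191.0 * 100 = 14.08%

14.08


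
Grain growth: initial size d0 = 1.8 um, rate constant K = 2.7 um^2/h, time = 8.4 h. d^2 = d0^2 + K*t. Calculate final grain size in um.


d^2 = 1.8^2 + 2.7*8.4 = 25.92
d = sqrt(25.92) = 5.09 um

5.09


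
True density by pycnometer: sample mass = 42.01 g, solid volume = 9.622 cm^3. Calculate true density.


TD = 42.01 / 9.622 = 4.366 g/cm^3

4.366


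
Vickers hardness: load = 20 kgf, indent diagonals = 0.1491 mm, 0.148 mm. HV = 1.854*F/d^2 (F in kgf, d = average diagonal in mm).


d_avg = (0.1491+0.148)/2 = 0.14855 mm
HV = 1.854*20/0.14855^2 = 1680

1680


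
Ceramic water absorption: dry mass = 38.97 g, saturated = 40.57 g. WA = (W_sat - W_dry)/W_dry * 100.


WA = (40.57 - 38.97) / 38.97 * 100 = 4.11%

4.11


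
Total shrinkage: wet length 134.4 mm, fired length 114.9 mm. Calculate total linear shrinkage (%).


TS = (134.4 - 114.9) / 134.4 * 100 = 14.51%

14.51


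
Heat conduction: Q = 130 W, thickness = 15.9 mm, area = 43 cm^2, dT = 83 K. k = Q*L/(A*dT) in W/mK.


k = 130*15.9/1000/(43/10000*83) = 5.79 W/mK

5.79


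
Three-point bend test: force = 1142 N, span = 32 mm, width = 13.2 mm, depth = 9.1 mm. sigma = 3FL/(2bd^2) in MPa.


sigma = 3*1142*32/(2*13.2*9.1^2) = 50.1 MPa

50.1


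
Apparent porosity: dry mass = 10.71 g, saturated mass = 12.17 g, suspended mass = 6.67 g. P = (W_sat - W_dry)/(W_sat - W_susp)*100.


P = (12.17 - 10.71) / (12.17 - 6.67) * 100 = 1.46 / 5.5 * 100 = 26.5%

26.5


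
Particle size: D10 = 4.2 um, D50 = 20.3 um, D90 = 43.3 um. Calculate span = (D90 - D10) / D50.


Span = (43.3 - 4.2) / 20.3 = 39.1 / 20.3 = 1.926

1.926


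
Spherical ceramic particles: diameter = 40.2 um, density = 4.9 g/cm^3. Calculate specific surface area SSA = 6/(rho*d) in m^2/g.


SSA = 6 / (4.9 * 40.2) = 0.03 m^2/g

0.03


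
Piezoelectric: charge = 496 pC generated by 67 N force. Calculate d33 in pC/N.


d33 = 496 / 67 = 7.4 pC/N

7.4


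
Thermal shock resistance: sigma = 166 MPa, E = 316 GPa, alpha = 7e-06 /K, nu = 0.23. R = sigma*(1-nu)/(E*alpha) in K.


R = 166*(1-0.23)/(316*1000*7e-06) = 58 K

58


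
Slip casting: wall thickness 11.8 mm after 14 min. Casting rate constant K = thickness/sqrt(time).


K = 11.8 / sqrt(14) = 11.8 / 3.7417 = 3.154 mm/min^0.5

3.154


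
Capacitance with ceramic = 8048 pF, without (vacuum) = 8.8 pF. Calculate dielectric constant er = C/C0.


er = 8048 / 8.8 = 914.55

914.55


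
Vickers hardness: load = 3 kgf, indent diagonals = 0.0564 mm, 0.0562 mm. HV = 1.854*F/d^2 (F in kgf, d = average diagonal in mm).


d_avg = (0.0564+0.0562)/2 = 0.0563 mm
HV = 1.854*3/0.0563^2 = 1755

1755


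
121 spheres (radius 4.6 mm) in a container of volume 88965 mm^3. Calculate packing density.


V_sphere = 4/3*pi*4.6^3 = 407.7201 mm^3
Total V = 121*407.7201 = 49334.1321 mm^3
PD = 49334.1321 / 88965 = 0.555

0.555


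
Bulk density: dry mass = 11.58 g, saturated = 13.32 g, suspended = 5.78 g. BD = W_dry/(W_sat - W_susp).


BD = 11.58 / (13.32 - 5.78) = 11.58 / 7.54 = 1.536 g/cm^3

1.536


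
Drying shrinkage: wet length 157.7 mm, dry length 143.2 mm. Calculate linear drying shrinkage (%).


DS = (157.7 - 143.2) / 157.7 * 100 = 9.19%

9.19


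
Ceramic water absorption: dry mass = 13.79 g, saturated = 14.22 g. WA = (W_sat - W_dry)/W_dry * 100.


WA = (14.22 - 13.79) / 13.79 * 100 = 3.12%

3.12


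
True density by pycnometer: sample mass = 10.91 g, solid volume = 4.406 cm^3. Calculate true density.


TD = 10.91 / 4.406 = 2.476 g/cm^3

2.476


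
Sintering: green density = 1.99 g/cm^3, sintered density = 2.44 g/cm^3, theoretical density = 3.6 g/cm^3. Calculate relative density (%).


Relative = 2.44 / 3.6 * 100 = 67.8%

67.8


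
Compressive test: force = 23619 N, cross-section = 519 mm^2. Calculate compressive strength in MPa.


CS = 23619 / 519 = 45.5 MPa

45.5


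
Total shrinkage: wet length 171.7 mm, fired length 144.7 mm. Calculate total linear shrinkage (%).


TS = (171.7 - 144.7) / 171.7 * 100 = 15.73%

15.73


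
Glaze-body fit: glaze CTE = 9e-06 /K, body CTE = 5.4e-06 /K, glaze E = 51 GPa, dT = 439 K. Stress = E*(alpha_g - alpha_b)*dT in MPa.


Stress = 51*1000*(9e-06 - 5.4e-06)*439 = 80.6 MPa

80.6


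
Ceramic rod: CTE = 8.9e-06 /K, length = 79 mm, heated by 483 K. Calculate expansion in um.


dL = 8.9e-06 * 79 * 483 * 1000 = 339.597 um

339.597


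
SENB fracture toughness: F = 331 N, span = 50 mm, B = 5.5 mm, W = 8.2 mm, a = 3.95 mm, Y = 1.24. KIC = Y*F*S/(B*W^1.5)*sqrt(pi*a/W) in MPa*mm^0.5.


KIC = 1.24*331*50/(5.5*8.2^1.5)*sqrt(pi*3.95/8.2) = 195.48

195.48


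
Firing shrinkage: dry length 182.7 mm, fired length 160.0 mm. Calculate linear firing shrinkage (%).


FS = (182.7 - 160.0) / 182.7 * 100 = 12.42%

12.42


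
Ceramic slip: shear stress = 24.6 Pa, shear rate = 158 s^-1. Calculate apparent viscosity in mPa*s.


eta = tau/gamma * 1000 = 24.6/158 * 1000 = 155.7 mPa*s

155.7


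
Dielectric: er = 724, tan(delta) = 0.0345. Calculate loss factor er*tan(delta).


Loss = 724 * 0.0345 = 24.978

24.978


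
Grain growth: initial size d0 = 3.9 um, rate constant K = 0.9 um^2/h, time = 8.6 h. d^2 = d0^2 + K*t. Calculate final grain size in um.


d^2 = 3.9^2 + 0.9*8.6 = 22.95
d = sqrt(22.95) = 4.79 um

4.79


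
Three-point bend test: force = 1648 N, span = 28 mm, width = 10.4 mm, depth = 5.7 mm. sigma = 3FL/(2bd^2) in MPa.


sigma = 3*1648*28/(2*10.4*5.7^2) = 204.8 MPa

204.8


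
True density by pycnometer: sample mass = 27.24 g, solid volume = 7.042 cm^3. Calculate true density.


TD = 27.24 / 7.042 = 3.868 g/cm^3

3.868


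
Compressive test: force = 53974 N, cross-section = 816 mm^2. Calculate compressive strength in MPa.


CS = 53974 / 816 = 66.1 MPa

66.1


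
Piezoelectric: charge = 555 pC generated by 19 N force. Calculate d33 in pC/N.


d33 = 555 / 19 = 29.2 pC/N

29.2


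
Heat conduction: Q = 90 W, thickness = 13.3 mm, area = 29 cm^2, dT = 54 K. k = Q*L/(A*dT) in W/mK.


k = 90*13.3/1000/(29/10000*54) = 7.64 W/mK

7.64


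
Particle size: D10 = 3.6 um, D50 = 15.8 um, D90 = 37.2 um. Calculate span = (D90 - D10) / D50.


Span = (37.2 - 3.6) / 15.8 = 33.6 / 15.8 = 2.127

2.127


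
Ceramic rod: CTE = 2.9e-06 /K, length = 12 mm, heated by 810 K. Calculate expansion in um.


dL = 2.9e-06 * 12 * 810 * 1000 = 28.188 um

28.188


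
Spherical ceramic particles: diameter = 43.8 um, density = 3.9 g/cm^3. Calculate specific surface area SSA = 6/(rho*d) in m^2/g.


SSA = 6 / (3.9 * 43.8) = 0.035 m^2/g

0.035


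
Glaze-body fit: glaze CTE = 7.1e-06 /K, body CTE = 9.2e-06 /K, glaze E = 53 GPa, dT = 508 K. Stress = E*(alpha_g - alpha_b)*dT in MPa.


Stress = 53*1000*(7.1e-06 - 9.2e-06)*508 = -56.5 MPa

-56.5


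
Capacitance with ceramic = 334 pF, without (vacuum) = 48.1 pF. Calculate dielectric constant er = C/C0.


er = 334 / 48.1 = 6.94

6.94


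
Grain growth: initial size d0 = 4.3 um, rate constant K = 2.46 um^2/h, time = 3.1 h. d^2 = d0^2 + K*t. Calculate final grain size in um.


d^2 = 4.3^2 + 2.46*3.1 = 26.116
d = sqrt(26.116) = 5.11 um

5.11


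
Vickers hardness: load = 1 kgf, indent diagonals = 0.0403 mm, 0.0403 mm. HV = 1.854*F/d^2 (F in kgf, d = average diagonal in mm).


d_avg = (0.0403+0.0403)/2 = 0.0403 mm
HV = 1.854*1/0.0403^2 = 1142

1142


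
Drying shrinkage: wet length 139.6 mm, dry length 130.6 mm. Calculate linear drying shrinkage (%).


DS = (139.6 - 130.6) / 139.6 * 100 = 6.45%

6.45


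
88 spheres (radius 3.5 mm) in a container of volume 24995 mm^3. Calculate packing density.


V_sphere = 4/3*pi*3.5^3 = 179.5944 mm^3
Total V = 88*179.5944 = 15804.3072 mm^3
PD = 15804.3072 / 24995 = 0.632

0.632


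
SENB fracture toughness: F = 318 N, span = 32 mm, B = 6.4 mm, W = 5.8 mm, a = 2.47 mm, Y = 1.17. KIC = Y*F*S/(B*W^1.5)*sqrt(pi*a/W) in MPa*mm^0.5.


KIC = 1.17*318*32/(6.4*5.8^1.5)*sqrt(pi*2.47/5.8) = 154.05

154.05


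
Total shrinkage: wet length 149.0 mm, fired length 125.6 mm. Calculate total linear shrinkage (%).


TS = (149.0 - 125.6) / 149.0 * 100 = 15.7%

15.7


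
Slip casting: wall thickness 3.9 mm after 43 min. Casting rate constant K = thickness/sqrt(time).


K = 3.9 / sqrt(43) = 3.9 / 6.5574 = 0.595 mm/min^0.5

0.595


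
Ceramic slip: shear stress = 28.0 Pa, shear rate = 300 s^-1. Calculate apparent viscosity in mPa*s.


eta = tau/gamma * 1000 = 28.0/300 * 1000 = 93.3 mPa*s

93.3


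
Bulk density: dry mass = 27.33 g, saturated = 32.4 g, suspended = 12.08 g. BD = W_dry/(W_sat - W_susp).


BD = 27.33 / (32.4 - 12.08) = 27.33 / 20.32 = 1.345 g/cm^3

1.345


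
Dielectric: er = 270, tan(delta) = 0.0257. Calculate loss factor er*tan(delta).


Loss = 270 * 0.0257 = 6.939

6.939


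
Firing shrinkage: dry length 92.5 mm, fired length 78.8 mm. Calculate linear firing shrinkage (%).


FS = (92.5 - 78.8) / 92.5 * 100 = 14.81%

14.81


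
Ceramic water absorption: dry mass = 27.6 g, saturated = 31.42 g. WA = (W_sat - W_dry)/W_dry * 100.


WA = (31.42 - 27.6) / 27.6 * 100 = 13.84%

13.84


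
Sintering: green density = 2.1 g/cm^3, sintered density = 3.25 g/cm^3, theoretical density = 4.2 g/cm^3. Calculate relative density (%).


Relative = 3.25 / 4.2 * 100 = 77.4%

77.4


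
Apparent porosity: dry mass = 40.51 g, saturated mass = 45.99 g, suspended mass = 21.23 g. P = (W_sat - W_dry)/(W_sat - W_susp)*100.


P = (45.99 - 40.51) / (45.99 - 21.23) * 100 = 5.48 / 24.76 * 100 = 22.1%

22.1


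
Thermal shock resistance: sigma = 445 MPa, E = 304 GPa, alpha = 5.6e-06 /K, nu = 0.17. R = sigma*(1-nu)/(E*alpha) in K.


R = 445*(1-0.17)/(304*1000*5.6e-06) = 217 K

217


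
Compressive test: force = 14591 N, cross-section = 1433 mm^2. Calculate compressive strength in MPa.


CS = 14591 / 1433 = 10.2 MPa

10.2


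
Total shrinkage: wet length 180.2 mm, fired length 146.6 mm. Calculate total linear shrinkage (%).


TS = (180.2 - 146.6) / 180.2 * 100 = 18.65%

18.65


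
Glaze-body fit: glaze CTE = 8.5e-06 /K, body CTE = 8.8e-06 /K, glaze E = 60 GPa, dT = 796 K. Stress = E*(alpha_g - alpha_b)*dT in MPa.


Stress = 60*1000*(8.5e-06 - 8.8e-06)*796 = -14.3 MPa

-14.3


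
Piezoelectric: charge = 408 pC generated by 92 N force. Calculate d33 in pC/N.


d33 = 408 / 92 = 4.4 pC/N

4.4


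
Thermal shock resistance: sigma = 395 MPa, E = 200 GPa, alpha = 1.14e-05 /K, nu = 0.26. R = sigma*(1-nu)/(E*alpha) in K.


R = 395*(1-0.26)/(200*1000*1.14e-05) = 128 K

128


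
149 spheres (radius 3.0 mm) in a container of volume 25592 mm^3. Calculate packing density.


V_sphere = 4/3*pi*3.0^3 = 113.0973 mm^3
Total V = 149*113.0973 = 16851.4977 mm^3
PD = 16851.4977 / 25592 = 0.658

0.658


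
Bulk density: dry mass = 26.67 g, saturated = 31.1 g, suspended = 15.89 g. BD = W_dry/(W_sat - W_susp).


BD = 26.67 / (31.1 - 15.89) = 26.67 / 15.21 = 1.753 g/cm^3

1.753


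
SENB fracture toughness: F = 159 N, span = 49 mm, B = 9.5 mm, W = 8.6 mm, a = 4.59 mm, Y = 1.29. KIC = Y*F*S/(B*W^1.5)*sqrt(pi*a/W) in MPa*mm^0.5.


KIC = 1.29*159*49/(9.5*8.6^1.5)*sqrt(pi*4.59/8.6) = 54.32

54.32


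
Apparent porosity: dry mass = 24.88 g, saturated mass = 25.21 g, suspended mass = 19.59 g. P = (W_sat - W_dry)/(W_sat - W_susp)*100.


P = (25.21 - 24.88) / (25.21 - 19.59) * 100 = 0.33 / 5.62 * 100 = 5.9%

5.9


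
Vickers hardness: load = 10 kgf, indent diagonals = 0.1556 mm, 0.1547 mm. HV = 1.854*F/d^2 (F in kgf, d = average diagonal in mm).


d_avg = (0.1556+0.1547)/2 = 0.15515 mm
HV = 1.854*10/0.15515^2 = 770

770


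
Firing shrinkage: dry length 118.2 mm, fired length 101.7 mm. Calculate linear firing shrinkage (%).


FS = (118.2 - 101.7) / 118.2 * 100 = 13.96%

13.96


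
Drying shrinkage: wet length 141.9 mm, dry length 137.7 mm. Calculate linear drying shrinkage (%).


DS = (141.9 - 137.7) / 141.9 * 100 = 2.96%

2.96


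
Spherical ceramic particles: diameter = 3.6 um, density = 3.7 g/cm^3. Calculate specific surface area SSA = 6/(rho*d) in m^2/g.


SSA = 6 / (3.7 * 3.6) = 0.45 m^2/g

0.45


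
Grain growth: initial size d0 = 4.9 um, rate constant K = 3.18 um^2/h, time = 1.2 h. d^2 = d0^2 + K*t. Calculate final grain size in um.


d^2 = 4.9^2 + 3.18*1.2 = 27.826
d = sqrt(27.826) = 5.28 um

5.28


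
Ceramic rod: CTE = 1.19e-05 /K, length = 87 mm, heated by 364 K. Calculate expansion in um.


dL = 1.19e-05 * 87 * 364 * 1000 = 376.849 um

376.849


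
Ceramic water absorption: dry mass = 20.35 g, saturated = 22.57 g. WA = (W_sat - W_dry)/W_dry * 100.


WA = (22.57 - 20.35) / 20.35 * 100 = 10.91%

10.91


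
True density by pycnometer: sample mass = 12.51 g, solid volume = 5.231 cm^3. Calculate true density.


TD = 12.51 / 5.231 = 2.392 g/cm^3

2.392


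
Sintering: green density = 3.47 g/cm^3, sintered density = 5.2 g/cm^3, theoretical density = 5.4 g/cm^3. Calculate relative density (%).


Relative = 5.2 / 5.4 * 100 = 96.3%

96.3


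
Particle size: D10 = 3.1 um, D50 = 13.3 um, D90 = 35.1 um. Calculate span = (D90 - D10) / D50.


Span = (35.1 - 3.1) / 13.3 = 32.0 / 13.3 = 2.406

2.406


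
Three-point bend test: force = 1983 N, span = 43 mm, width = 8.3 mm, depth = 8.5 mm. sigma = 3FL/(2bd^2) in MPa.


sigma = 3*1983*43/(2*8.3*8.5^2) = 213.3 MPa

213.3


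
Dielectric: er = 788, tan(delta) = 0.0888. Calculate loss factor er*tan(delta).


Loss = 788 * 0.0888 = 69.974

69.974


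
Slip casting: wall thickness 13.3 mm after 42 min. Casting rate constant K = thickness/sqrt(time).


K = 13.3 / sqrt(42) = 13.3 / 6.4807 = 2.052 mm/min^0.5

2.052


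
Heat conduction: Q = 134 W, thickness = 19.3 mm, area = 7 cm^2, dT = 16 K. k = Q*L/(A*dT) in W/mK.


k = 134*19.3/1000/(7/10000*16) = 230.91 W/mK

230.91


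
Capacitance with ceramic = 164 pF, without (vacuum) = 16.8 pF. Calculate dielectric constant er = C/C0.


er = 164 / 16.8 = 9.76

9.76


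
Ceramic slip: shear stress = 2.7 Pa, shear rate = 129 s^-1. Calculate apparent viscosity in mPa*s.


eta = tau/gamma * 1000 = 2.7/129 * 1000 = 20.9 mPa*s

20.9
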